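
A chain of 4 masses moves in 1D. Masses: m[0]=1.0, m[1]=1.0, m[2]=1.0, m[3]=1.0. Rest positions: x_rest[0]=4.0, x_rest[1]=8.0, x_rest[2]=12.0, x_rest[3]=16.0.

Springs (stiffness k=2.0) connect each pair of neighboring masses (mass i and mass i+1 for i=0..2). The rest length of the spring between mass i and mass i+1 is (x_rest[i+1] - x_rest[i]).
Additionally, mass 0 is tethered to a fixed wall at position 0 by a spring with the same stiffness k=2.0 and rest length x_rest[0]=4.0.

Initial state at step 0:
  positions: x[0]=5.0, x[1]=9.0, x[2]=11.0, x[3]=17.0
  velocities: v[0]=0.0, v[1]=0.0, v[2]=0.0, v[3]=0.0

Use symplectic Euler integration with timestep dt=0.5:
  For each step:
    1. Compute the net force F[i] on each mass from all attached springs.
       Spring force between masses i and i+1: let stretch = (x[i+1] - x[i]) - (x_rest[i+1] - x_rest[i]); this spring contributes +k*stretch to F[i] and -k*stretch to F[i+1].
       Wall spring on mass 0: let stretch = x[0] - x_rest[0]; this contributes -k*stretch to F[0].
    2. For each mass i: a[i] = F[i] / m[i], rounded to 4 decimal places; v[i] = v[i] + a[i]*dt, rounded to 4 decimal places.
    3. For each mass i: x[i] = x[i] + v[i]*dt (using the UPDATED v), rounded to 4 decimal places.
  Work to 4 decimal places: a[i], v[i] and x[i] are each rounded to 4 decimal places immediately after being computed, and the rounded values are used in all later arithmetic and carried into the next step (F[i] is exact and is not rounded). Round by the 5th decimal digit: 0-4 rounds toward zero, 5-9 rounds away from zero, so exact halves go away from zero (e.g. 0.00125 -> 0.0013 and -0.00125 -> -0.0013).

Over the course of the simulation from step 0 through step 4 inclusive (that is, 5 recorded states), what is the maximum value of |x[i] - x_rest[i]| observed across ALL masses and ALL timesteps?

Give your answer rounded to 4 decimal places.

Answer: 2.0000

Derivation:
Step 0: x=[5.0000 9.0000 11.0000 17.0000] v=[0.0000 0.0000 0.0000 0.0000]
Step 1: x=[4.5000 8.0000 13.0000 16.0000] v=[-1.0000 -2.0000 4.0000 -2.0000]
Step 2: x=[3.5000 7.7500 14.0000 15.5000] v=[-2.0000 -0.5000 2.0000 -1.0000]
Step 3: x=[2.8750 8.5000 12.6250 16.2500] v=[-1.2500 1.5000 -2.7500 1.5000]
Step 4: x=[3.6250 8.5000 11.0000 17.1875] v=[1.5000 0.0000 -3.2500 1.8750]
Max displacement = 2.0000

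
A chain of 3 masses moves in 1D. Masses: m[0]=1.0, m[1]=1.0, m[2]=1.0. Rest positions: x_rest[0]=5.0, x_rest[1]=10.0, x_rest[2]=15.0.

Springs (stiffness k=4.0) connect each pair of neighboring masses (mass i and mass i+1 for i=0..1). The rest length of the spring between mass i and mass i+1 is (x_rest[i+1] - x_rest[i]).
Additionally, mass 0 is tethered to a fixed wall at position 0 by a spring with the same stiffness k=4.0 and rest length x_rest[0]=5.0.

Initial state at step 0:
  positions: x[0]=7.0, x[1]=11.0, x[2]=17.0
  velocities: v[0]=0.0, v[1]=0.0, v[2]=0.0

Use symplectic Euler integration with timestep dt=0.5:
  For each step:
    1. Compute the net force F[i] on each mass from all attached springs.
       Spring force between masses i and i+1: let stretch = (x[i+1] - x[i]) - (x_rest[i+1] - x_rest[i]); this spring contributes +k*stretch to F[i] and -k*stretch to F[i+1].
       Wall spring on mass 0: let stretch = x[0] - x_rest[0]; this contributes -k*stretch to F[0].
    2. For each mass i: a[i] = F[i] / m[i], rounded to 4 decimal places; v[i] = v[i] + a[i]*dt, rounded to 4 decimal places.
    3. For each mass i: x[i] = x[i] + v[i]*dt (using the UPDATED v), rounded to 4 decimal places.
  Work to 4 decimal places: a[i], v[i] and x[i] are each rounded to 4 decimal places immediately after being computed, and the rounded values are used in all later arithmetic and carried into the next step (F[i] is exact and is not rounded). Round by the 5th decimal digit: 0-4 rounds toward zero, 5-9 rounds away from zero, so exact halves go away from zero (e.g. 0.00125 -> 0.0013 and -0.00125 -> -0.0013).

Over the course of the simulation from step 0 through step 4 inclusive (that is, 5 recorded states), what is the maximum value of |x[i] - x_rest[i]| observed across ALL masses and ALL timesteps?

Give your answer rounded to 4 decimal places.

Step 0: x=[7.0000 11.0000 17.0000] v=[0.0000 0.0000 0.0000]
Step 1: x=[4.0000 13.0000 16.0000] v=[-6.0000 4.0000 -2.0000]
Step 2: x=[6.0000 9.0000 17.0000] v=[4.0000 -8.0000 2.0000]
Step 3: x=[5.0000 10.0000 15.0000] v=[-2.0000 2.0000 -4.0000]
Step 4: x=[4.0000 11.0000 13.0000] v=[-2.0000 2.0000 -4.0000]
Max displacement = 3.0000

Answer: 3.0000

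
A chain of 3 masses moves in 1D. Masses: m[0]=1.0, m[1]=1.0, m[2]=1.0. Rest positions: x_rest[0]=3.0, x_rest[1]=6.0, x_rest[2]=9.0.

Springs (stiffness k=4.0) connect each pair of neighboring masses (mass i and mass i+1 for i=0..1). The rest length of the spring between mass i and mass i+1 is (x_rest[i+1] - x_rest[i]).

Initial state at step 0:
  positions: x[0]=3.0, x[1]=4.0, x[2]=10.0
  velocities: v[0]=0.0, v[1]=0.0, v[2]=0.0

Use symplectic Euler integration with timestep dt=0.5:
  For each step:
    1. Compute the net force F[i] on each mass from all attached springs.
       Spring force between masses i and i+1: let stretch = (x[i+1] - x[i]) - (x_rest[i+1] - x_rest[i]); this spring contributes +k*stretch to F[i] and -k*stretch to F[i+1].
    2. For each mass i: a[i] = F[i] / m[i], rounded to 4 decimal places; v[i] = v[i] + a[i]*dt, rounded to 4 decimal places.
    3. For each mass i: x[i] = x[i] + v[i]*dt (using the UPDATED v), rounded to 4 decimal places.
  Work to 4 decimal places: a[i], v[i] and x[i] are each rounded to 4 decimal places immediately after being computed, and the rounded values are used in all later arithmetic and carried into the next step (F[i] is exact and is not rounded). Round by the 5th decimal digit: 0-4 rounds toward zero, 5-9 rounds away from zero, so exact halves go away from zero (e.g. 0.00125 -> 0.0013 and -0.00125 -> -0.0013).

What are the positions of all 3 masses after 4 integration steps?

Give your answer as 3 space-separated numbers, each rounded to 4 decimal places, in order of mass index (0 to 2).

Answer: 1.0000 9.0000 7.0000

Derivation:
Step 0: x=[3.0000 4.0000 10.0000] v=[0.0000 0.0000 0.0000]
Step 1: x=[1.0000 9.0000 7.0000] v=[-4.0000 10.0000 -6.0000]
Step 2: x=[4.0000 4.0000 9.0000] v=[6.0000 -10.0000 4.0000]
Step 3: x=[4.0000 4.0000 9.0000] v=[0.0000 0.0000 0.0000]
Step 4: x=[1.0000 9.0000 7.0000] v=[-6.0000 10.0000 -4.0000]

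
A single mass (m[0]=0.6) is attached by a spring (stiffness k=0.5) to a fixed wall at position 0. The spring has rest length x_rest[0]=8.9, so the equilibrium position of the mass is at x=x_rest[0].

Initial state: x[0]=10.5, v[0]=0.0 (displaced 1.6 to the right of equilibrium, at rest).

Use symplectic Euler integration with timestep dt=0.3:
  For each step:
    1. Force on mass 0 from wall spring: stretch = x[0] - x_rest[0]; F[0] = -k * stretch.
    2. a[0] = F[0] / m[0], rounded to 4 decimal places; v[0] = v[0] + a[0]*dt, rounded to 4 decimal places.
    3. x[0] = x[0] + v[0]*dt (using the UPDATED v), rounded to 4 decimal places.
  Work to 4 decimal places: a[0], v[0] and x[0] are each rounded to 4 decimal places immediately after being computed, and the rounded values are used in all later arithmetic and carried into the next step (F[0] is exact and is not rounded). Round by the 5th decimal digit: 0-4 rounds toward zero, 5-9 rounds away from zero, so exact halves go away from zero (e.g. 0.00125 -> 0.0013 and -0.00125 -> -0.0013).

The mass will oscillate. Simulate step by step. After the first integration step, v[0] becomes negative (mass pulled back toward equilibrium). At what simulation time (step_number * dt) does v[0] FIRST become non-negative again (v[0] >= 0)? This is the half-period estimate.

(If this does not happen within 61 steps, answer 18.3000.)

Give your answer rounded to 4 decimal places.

Step 0: x=[10.5000] v=[0.0000]
Step 1: x=[10.3800] v=[-0.4000]
Step 2: x=[10.1490] v=[-0.7700]
Step 3: x=[9.8243] v=[-1.0822]
Step 4: x=[9.4303] v=[-1.3133]
Step 5: x=[8.9965] v=[-1.4459]
Step 6: x=[8.5555] v=[-1.4700]
Step 7: x=[8.1403] v=[-1.3839]
Step 8: x=[7.7821] v=[-1.1940]
Step 9: x=[7.5078] v=[-0.9145]
Step 10: x=[7.3379] v=[-0.5664]
Step 11: x=[7.2851] v=[-0.1759]
Step 12: x=[7.3534] v=[0.2278]
First v>=0 after going negative at step 12, time=3.6000

Answer: 3.6000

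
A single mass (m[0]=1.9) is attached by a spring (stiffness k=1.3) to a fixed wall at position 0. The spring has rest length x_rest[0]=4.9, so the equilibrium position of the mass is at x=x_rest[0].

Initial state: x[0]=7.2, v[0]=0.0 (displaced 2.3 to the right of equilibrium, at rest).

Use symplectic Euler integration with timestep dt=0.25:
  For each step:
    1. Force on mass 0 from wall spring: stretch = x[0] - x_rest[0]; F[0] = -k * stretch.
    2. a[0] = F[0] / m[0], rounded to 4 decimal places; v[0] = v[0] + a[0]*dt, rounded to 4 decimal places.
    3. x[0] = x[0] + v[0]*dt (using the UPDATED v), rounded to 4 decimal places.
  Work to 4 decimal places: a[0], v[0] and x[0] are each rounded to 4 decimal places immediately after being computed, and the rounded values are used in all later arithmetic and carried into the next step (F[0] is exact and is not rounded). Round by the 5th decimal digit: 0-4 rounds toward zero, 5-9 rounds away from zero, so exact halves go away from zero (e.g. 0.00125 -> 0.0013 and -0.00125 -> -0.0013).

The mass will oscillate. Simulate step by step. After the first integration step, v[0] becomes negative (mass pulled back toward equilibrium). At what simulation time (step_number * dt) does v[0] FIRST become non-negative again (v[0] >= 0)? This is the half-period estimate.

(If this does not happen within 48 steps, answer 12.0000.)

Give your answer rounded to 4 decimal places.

Step 0: x=[7.2000] v=[0.0000]
Step 1: x=[7.1017] v=[-0.3934]
Step 2: x=[6.9092] v=[-0.7700]
Step 3: x=[6.6308] v=[-1.1137]
Step 4: x=[6.2784] v=[-1.4098]
Step 5: x=[5.8670] v=[-1.6456]
Step 6: x=[5.4143] v=[-1.8110]
Step 7: x=[4.9396] v=[-1.8990]
Step 8: x=[4.4632] v=[-1.9058]
Step 9: x=[4.0054] v=[-1.8311]
Step 10: x=[3.5859] v=[-1.6781]
Step 11: x=[3.2226] v=[-1.4533]
Step 12: x=[2.9310] v=[-1.1664]
Step 13: x=[2.7236] v=[-0.8296]
Step 14: x=[2.6093] v=[-0.4573]
Step 15: x=[2.5929] v=[-0.0655]
Step 16: x=[2.6752] v=[0.3291]
First v>=0 after going negative at step 16, time=4.0000

Answer: 4.0000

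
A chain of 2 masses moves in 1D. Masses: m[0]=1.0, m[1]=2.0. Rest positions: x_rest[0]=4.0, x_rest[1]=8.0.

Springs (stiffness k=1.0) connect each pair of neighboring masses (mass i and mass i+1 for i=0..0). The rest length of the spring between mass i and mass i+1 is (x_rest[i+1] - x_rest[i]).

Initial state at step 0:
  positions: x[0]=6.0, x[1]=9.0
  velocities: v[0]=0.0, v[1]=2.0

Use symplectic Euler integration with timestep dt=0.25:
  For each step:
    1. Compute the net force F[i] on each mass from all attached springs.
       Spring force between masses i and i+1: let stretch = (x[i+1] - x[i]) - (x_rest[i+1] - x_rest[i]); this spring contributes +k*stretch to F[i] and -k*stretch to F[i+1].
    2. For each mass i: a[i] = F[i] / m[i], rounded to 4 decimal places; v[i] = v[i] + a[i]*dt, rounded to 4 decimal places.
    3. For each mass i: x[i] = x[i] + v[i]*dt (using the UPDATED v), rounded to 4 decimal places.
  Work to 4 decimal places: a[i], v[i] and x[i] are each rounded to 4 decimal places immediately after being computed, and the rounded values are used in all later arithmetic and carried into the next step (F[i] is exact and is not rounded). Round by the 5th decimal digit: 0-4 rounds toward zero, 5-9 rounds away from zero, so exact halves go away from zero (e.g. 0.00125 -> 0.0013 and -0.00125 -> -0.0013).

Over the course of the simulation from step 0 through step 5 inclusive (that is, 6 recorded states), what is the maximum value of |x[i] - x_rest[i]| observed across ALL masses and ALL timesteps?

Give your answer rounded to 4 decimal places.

Step 0: x=[6.0000 9.0000] v=[0.0000 2.0000]
Step 1: x=[5.9375 9.5313] v=[-0.2500 2.1250]
Step 2: x=[5.8496 10.0753] v=[-0.3516 2.1758]
Step 3: x=[5.7758 10.6122] v=[-0.2952 2.1476]
Step 4: x=[5.7543 11.1230] v=[-0.0861 2.0431]
Step 5: x=[5.8183 11.5910] v=[0.2561 1.8720]
Max displacement = 3.5910

Answer: 3.5910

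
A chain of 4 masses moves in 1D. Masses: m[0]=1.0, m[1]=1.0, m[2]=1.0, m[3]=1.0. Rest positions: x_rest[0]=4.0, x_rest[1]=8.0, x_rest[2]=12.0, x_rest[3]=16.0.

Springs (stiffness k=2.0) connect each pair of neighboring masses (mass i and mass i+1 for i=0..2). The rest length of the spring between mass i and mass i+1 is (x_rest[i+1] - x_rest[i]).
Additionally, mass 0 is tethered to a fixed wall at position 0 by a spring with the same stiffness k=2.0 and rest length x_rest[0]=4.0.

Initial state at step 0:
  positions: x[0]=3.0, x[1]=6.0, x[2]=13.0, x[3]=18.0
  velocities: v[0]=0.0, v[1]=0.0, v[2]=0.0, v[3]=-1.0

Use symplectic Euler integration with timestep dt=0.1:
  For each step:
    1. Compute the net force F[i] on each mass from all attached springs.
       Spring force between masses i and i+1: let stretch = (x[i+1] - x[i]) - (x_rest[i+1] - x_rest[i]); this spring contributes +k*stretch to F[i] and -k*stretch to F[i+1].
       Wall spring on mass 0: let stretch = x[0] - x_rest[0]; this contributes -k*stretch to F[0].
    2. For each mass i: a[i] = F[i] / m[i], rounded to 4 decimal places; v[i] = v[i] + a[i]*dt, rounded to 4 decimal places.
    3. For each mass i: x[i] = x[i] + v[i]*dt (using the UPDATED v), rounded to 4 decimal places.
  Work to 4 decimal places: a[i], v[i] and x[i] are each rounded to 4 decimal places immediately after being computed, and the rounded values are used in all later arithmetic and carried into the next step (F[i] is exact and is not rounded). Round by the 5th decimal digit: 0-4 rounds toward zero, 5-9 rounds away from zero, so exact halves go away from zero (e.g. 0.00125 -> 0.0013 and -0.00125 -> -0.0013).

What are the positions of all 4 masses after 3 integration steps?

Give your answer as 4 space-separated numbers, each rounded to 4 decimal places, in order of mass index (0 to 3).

Step 0: x=[3.0000 6.0000 13.0000 18.0000] v=[0.0000 0.0000 0.0000 -1.0000]
Step 1: x=[3.0000 6.0800 12.9600 17.8800] v=[0.0000 0.8000 -0.4000 -1.2000]
Step 2: x=[3.0016 6.2360 12.8808 17.7416] v=[0.0160 1.5600 -0.7920 -1.3840]
Step 3: x=[3.0079 6.4602 12.7659 17.5860] v=[0.0626 2.2421 -1.1488 -1.5562]

Answer: 3.0079 6.4602 12.7659 17.5860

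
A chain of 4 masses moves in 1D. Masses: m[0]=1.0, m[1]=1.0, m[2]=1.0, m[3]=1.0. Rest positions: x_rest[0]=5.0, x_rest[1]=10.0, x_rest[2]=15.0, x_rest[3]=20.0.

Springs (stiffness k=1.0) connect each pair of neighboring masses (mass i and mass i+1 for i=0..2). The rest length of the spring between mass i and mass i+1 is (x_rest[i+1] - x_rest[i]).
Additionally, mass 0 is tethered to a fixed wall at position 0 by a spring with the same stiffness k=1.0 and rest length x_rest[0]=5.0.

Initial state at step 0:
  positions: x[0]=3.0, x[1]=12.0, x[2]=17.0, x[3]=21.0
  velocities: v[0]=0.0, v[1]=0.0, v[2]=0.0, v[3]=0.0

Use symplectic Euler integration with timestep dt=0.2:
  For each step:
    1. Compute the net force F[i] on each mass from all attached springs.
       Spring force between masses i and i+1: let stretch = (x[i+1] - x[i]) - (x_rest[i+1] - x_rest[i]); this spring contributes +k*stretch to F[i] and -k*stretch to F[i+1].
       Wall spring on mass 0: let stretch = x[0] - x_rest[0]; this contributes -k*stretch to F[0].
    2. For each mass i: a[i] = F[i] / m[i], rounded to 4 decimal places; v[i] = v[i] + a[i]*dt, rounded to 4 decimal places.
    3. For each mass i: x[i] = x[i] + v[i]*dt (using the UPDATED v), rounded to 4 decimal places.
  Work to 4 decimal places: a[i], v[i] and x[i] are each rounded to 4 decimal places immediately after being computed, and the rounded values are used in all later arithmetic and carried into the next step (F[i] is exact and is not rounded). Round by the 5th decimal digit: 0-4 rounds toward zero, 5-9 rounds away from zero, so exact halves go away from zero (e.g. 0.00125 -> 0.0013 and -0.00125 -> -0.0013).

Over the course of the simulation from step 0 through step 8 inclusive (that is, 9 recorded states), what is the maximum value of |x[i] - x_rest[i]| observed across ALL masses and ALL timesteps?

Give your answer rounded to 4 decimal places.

Answer: 2.4375

Derivation:
Step 0: x=[3.0000 12.0000 17.0000 21.0000] v=[0.0000 0.0000 0.0000 0.0000]
Step 1: x=[3.2400 11.8400 16.9600 21.0400] v=[1.2000 -0.8000 -0.2000 0.2000]
Step 2: x=[3.6944 11.5408 16.8784 21.1168] v=[2.2720 -1.4960 -0.4080 0.3840]
Step 3: x=[4.3149 11.1412 16.7528 21.2241] v=[3.1024 -1.9978 -0.6278 0.5363]
Step 4: x=[5.0358 10.6931 16.5816 21.3525] v=[3.6047 -2.2407 -0.8559 0.6420]
Step 5: x=[5.7816 10.2542 16.3657 21.4901] v=[3.7290 -2.1945 -1.0794 0.6878]
Step 6: x=[6.4750 9.8809 16.1103 21.6227] v=[3.4672 -1.8667 -1.2768 0.6629]
Step 7: x=[7.0457 9.6205 15.8263 21.7348] v=[2.8534 -1.3020 -1.4202 0.5604]
Step 8: x=[7.4375 9.5053 15.5304 21.8105] v=[1.9592 -0.5758 -1.4797 0.3787]
Max displacement = 2.4375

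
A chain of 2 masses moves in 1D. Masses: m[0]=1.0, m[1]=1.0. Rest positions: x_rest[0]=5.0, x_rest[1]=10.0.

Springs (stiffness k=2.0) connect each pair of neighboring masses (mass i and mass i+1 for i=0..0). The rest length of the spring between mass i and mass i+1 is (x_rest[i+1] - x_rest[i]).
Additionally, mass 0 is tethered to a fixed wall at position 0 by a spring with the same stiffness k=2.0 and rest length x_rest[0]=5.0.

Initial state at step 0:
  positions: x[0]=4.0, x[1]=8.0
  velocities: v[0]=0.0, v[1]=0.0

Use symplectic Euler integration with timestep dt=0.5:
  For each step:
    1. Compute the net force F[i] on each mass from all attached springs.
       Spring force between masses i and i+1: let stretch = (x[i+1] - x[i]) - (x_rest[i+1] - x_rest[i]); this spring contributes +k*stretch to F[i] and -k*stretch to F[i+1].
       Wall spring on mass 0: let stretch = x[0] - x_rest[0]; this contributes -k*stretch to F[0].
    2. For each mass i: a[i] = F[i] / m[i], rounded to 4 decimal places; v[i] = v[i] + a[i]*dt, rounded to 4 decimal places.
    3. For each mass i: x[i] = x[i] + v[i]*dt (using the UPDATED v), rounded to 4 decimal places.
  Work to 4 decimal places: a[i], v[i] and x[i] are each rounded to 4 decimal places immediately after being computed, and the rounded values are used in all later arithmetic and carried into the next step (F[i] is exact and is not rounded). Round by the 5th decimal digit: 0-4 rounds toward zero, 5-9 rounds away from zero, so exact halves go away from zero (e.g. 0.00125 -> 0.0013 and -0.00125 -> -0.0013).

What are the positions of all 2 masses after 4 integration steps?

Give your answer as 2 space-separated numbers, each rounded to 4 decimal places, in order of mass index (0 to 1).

Step 0: x=[4.0000 8.0000] v=[0.0000 0.0000]
Step 1: x=[4.0000 8.5000] v=[0.0000 1.0000]
Step 2: x=[4.2500 9.2500] v=[0.5000 1.5000]
Step 3: x=[4.8750 10.0000] v=[1.2500 1.5000]
Step 4: x=[5.6250 10.6875] v=[1.5000 1.3750]

Answer: 5.6250 10.6875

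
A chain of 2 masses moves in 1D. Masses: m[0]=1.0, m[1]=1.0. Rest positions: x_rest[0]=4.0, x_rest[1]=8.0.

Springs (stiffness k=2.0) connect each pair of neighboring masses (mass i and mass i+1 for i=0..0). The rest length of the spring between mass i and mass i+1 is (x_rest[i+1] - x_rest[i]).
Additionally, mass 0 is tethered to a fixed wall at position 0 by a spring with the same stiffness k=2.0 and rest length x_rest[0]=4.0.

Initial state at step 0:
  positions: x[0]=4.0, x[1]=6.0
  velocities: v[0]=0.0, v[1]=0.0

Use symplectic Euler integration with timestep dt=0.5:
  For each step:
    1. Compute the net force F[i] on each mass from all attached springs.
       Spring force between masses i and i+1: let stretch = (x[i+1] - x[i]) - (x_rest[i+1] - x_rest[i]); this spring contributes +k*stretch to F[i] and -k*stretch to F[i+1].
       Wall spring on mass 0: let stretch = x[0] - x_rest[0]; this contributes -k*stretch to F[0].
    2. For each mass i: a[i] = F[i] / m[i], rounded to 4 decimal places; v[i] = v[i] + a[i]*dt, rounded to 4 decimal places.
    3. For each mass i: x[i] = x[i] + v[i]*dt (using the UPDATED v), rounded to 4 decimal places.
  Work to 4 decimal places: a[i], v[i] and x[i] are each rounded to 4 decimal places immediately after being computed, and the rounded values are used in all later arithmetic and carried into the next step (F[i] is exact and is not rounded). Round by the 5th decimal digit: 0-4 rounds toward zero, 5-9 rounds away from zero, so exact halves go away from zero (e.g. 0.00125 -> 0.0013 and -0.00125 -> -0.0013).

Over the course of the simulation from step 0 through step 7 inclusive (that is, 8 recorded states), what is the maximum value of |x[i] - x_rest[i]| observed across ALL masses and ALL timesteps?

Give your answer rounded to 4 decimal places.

Step 0: x=[4.0000 6.0000] v=[0.0000 0.0000]
Step 1: x=[3.0000 7.0000] v=[-2.0000 2.0000]
Step 2: x=[2.5000 8.0000] v=[-1.0000 2.0000]
Step 3: x=[3.5000 8.2500] v=[2.0000 0.5000]
Step 4: x=[5.1250 8.1250] v=[3.2500 -0.2500]
Step 5: x=[5.6875 8.5000] v=[1.1250 0.7500]
Step 6: x=[4.8125 9.4688] v=[-1.7500 1.9375]
Step 7: x=[3.8594 10.1094] v=[-1.9062 1.2812]
Max displacement = 2.1094

Answer: 2.1094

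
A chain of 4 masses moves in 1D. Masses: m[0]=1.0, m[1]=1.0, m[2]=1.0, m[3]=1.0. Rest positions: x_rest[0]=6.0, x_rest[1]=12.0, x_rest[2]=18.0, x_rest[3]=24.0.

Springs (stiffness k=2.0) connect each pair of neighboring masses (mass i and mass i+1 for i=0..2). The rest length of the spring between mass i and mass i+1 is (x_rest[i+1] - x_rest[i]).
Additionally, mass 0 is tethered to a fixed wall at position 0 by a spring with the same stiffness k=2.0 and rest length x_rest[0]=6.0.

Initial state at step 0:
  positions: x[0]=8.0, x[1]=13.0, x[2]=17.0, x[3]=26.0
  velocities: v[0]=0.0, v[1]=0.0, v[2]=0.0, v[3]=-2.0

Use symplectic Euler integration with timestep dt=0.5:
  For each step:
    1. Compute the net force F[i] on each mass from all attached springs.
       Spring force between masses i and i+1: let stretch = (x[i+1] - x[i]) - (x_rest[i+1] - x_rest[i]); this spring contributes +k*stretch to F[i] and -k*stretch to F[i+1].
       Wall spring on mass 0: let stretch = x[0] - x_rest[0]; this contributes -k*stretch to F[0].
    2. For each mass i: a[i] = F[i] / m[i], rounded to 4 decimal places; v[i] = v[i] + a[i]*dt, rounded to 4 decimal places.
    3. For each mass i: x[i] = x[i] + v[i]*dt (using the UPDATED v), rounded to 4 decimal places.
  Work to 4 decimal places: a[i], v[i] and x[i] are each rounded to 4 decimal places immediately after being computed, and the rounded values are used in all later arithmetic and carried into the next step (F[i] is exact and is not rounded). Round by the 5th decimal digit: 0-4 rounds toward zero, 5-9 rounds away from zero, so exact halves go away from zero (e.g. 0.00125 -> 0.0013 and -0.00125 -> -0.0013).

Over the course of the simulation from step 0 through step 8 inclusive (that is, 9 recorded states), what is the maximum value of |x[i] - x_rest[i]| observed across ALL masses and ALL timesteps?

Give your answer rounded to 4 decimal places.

Step 0: x=[8.0000 13.0000 17.0000 26.0000] v=[0.0000 0.0000 0.0000 -2.0000]
Step 1: x=[6.5000 12.5000 19.5000 23.5000] v=[-3.0000 -1.0000 5.0000 -5.0000]
Step 2: x=[4.7500 12.5000 20.5000 22.0000] v=[-3.5000 0.0000 2.0000 -3.0000]
Step 3: x=[4.5000 12.6250 18.2500 22.7500] v=[-0.5000 0.2500 -4.5000 1.5000]
Step 4: x=[6.0625 11.5000 15.4375 24.2500] v=[3.1250 -2.2500 -5.6250 3.0000]
Step 5: x=[7.3125 9.6250 15.0625 24.3438] v=[2.5000 -3.7500 -0.7500 0.1875]
Step 6: x=[6.0625 9.3125 16.6094 22.7969] v=[-2.5000 -0.6250 3.0938 -3.0938]
Step 7: x=[3.4063 11.0235 17.6016 21.1563] v=[-5.3125 3.4219 1.9844 -3.2813]
Step 8: x=[2.8555 12.2149 17.0821 20.7383] v=[-1.1016 2.3828 -1.0390 -0.8360]
Max displacement = 3.2617

Answer: 3.2617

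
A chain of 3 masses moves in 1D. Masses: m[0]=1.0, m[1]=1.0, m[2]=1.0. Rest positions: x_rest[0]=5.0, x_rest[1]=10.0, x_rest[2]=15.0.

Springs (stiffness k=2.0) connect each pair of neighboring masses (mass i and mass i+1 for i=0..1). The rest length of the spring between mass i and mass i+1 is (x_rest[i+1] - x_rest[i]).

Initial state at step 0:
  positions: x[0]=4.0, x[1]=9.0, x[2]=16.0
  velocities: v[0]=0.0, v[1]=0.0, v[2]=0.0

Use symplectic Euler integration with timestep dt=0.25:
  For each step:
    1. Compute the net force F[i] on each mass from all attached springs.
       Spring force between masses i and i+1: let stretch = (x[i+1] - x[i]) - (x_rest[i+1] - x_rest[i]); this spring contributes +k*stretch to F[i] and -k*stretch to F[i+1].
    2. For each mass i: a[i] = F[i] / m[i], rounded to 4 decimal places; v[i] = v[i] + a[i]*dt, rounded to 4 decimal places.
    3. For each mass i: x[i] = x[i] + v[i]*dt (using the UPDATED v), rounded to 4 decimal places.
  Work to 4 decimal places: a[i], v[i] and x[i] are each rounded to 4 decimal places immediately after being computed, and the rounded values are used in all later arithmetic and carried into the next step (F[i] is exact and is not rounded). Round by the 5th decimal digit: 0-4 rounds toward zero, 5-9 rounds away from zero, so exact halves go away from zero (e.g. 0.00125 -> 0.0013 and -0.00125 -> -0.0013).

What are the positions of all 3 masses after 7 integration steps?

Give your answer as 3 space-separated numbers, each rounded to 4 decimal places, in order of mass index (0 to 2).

Step 0: x=[4.0000 9.0000 16.0000] v=[0.0000 0.0000 0.0000]
Step 1: x=[4.0000 9.2500 15.7500] v=[0.0000 1.0000 -1.0000]
Step 2: x=[4.0313 9.6563 15.3125] v=[0.1250 1.6250 -1.7500]
Step 3: x=[4.1407 10.0665 14.7930] v=[0.4375 1.6406 -2.0781]
Step 4: x=[4.3658 10.3268 14.3077] v=[0.9004 1.0410 -1.9414]
Step 5: x=[4.7110 10.3396 13.9497] v=[1.3809 0.0510 -1.4319]
Step 6: x=[5.1348 10.1000 13.7655] v=[1.6952 -0.9583 -0.7370]
Step 7: x=[5.5543 9.6980 13.7481] v=[1.6778 -1.6082 -0.0698]

Answer: 5.5543 9.6980 13.7481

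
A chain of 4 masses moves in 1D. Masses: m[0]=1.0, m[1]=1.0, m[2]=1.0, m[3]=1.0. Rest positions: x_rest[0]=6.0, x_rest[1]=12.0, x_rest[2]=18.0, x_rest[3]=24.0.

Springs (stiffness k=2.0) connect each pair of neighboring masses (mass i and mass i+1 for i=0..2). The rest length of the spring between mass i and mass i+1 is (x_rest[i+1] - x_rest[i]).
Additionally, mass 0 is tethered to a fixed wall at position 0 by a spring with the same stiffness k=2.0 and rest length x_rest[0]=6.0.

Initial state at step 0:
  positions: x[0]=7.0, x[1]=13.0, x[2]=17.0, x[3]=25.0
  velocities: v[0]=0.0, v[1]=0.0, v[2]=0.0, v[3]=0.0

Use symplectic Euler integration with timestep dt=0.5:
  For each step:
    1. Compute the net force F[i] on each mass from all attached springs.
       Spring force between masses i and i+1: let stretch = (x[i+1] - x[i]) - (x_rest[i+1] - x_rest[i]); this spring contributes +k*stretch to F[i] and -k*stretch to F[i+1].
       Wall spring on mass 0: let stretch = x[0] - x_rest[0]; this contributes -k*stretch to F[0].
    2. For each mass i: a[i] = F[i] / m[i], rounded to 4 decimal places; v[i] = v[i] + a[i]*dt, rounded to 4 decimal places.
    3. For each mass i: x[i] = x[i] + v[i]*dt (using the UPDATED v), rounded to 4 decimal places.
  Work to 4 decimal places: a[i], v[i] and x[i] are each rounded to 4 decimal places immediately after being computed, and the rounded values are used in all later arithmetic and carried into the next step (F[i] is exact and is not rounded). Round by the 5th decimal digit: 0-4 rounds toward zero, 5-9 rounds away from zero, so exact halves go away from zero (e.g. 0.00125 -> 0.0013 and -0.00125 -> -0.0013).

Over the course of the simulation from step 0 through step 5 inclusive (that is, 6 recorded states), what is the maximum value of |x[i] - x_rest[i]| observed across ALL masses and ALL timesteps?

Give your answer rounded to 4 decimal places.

Answer: 2.0000

Derivation:
Step 0: x=[7.0000 13.0000 17.0000 25.0000] v=[0.0000 0.0000 0.0000 0.0000]
Step 1: x=[6.5000 12.0000 19.0000 24.0000] v=[-1.0000 -2.0000 4.0000 -2.0000]
Step 2: x=[5.5000 11.7500 20.0000 23.5000] v=[-2.0000 -0.5000 2.0000 -1.0000]
Step 3: x=[4.8750 12.5000 18.6250 24.2500] v=[-1.2500 1.5000 -2.7500 1.5000]
Step 4: x=[5.6250 12.5000 17.0000 25.1875] v=[1.5000 0.0000 -3.2500 1.8750]
Step 5: x=[7.0000 11.3125 17.2188 25.0313] v=[2.7500 -2.3750 0.4375 -0.3125]
Max displacement = 2.0000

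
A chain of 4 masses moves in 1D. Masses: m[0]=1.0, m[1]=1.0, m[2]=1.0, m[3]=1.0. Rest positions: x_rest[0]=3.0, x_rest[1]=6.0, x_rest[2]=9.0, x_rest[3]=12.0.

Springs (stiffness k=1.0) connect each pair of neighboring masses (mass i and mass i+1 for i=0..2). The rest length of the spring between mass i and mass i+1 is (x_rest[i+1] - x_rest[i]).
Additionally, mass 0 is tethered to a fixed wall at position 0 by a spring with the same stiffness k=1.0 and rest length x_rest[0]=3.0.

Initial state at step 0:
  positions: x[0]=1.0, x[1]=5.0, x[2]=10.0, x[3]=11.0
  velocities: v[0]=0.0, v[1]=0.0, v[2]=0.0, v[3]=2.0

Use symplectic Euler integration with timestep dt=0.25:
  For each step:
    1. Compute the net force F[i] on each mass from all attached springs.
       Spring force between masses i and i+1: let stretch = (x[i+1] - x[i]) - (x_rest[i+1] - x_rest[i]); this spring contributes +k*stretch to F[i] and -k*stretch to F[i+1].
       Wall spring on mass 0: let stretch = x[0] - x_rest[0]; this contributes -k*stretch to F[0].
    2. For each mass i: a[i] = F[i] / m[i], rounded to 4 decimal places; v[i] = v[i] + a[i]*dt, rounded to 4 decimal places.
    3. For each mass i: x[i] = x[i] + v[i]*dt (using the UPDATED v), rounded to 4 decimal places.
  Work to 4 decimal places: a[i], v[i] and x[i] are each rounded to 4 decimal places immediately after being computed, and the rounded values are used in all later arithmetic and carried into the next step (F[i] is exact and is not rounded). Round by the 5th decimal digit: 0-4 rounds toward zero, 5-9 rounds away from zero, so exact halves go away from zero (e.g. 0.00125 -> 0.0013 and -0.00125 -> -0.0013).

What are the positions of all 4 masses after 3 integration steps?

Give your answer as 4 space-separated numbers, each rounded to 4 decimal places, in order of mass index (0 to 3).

Answer: 2.0291 5.3213 8.8264 13.0159

Derivation:
Step 0: x=[1.0000 5.0000 10.0000 11.0000] v=[0.0000 0.0000 0.0000 2.0000]
Step 1: x=[1.1875 5.0625 9.7500 11.6250] v=[0.7500 0.2500 -1.0000 2.5000]
Step 2: x=[1.5430 5.1758 9.3242 12.3203] v=[1.4219 0.4531 -1.7031 2.7813]
Step 3: x=[2.0291 5.3213 8.8264 13.0159] v=[1.9444 0.5820 -1.9912 2.7823]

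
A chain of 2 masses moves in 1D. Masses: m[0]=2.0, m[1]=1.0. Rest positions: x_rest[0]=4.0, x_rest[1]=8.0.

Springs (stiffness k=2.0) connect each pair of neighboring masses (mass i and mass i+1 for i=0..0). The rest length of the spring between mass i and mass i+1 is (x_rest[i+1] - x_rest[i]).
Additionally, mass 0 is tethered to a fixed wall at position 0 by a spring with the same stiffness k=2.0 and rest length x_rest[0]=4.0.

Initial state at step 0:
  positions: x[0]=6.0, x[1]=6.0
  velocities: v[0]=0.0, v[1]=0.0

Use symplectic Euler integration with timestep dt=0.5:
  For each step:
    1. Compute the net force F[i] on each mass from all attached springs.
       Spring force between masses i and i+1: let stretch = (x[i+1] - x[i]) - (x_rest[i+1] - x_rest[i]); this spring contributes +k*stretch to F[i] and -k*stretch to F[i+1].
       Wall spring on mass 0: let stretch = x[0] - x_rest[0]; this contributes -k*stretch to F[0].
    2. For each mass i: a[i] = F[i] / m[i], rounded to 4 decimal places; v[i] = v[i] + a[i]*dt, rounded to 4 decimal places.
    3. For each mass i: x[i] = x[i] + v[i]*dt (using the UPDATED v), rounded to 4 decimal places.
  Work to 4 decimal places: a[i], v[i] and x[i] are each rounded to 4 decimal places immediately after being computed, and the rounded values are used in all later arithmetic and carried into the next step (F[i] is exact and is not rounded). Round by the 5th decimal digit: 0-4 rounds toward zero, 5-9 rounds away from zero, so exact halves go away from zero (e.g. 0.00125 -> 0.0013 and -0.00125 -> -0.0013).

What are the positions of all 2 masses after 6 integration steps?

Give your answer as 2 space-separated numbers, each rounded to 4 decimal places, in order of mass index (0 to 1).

Step 0: x=[6.0000 6.0000] v=[0.0000 0.0000]
Step 1: x=[4.5000 8.0000] v=[-3.0000 4.0000]
Step 2: x=[2.7500 10.2500] v=[-3.5000 4.5000]
Step 3: x=[2.1875 10.7500] v=[-1.1250 1.0000]
Step 4: x=[3.2188 8.9688] v=[2.0625 -3.5625]
Step 5: x=[4.8829 6.3126] v=[3.3281 -5.3125]
Step 6: x=[5.6837 4.9415] v=[1.6015 -2.7422]

Answer: 5.6837 4.9415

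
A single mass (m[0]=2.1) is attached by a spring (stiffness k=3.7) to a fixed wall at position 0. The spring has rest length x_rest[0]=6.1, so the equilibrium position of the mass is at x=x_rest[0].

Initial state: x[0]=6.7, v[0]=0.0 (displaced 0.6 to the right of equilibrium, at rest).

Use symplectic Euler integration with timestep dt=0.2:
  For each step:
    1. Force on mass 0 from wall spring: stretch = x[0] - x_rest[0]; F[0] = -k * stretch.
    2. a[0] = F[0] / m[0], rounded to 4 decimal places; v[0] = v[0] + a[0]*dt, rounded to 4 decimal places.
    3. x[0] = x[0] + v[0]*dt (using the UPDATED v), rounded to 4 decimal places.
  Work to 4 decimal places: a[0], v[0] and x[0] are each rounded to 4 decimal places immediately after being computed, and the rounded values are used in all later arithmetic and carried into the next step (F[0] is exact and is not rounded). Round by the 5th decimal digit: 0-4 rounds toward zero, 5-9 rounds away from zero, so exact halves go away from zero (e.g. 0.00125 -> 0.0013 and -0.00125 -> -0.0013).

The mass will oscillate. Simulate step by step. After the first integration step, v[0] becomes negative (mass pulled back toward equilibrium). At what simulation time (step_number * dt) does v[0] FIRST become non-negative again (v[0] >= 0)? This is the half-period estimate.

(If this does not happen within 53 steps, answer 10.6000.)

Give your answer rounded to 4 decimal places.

Step 0: x=[6.7000] v=[0.0000]
Step 1: x=[6.6577] v=[-0.2114]
Step 2: x=[6.5761] v=[-0.4079]
Step 3: x=[6.4610] v=[-0.5757]
Step 4: x=[6.3204] v=[-0.7029]
Step 5: x=[6.1643] v=[-0.7806]
Step 6: x=[6.0036] v=[-0.8033]
Step 7: x=[5.8497] v=[-0.7693]
Step 8: x=[5.7135] v=[-0.6811]
Step 9: x=[5.6045] v=[-0.5449]
Step 10: x=[5.5304] v=[-0.3703]
Step 11: x=[5.4965] v=[-0.1696]
Step 12: x=[5.5051] v=[0.0431]
First v>=0 after going negative at step 12, time=2.4000

Answer: 2.4000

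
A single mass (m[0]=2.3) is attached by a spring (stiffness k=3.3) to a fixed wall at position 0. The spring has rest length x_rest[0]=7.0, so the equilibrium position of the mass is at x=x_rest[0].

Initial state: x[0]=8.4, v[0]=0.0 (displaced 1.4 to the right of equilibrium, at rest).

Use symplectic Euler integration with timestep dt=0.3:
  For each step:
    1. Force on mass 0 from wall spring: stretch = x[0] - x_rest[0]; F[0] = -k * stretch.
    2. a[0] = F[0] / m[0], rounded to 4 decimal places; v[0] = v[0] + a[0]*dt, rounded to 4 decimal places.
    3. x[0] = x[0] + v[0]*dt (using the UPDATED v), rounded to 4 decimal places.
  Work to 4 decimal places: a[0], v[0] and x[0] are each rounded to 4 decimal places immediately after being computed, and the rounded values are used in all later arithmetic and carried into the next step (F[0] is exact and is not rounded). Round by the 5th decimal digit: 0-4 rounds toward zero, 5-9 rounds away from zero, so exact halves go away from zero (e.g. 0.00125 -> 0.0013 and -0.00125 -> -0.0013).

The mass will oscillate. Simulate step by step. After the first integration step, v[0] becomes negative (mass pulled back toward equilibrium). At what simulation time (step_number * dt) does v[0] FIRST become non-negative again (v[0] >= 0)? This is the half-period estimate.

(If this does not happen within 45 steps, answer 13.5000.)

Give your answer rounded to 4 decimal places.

Answer: 2.7000

Derivation:
Step 0: x=[8.4000] v=[0.0000]
Step 1: x=[8.2192] v=[-0.6026]
Step 2: x=[7.8810] v=[-1.1274]
Step 3: x=[7.4290] v=[-1.5066]
Step 4: x=[6.9216] v=[-1.6913]
Step 5: x=[6.4243] v=[-1.6576]
Step 6: x=[6.0014] v=[-1.4098]
Step 7: x=[5.7074] v=[-0.9800]
Step 8: x=[5.5803] v=[-0.4236]
Step 9: x=[5.6366] v=[0.1875]
First v>=0 after going negative at step 9, time=2.7000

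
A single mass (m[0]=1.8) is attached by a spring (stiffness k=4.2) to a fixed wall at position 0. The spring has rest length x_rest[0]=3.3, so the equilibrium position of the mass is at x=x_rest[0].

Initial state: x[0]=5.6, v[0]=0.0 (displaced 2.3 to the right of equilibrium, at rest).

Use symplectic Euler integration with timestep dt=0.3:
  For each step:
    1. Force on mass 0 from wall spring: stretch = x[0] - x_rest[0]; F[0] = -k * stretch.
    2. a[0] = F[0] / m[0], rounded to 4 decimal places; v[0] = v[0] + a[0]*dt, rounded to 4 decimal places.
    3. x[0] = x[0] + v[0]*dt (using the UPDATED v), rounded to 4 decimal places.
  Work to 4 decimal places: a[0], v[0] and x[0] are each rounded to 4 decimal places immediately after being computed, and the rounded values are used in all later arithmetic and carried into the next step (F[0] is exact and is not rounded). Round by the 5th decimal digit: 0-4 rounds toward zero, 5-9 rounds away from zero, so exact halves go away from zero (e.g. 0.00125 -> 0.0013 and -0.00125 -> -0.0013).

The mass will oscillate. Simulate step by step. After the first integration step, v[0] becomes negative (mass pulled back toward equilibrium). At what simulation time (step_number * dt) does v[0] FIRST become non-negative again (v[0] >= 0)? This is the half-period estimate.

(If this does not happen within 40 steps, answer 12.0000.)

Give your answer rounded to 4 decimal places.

Step 0: x=[5.6000] v=[0.0000]
Step 1: x=[5.1170] v=[-1.6100]
Step 2: x=[4.2524] v=[-2.8819]
Step 3: x=[3.1878] v=[-3.5486]
Step 4: x=[2.1468] v=[-3.4701]
Step 5: x=[1.3479] v=[-2.6629]
Step 6: x=[0.9590] v=[-1.2964]
Step 7: x=[1.0617] v=[0.3423]
First v>=0 after going negative at step 7, time=2.1000

Answer: 2.1000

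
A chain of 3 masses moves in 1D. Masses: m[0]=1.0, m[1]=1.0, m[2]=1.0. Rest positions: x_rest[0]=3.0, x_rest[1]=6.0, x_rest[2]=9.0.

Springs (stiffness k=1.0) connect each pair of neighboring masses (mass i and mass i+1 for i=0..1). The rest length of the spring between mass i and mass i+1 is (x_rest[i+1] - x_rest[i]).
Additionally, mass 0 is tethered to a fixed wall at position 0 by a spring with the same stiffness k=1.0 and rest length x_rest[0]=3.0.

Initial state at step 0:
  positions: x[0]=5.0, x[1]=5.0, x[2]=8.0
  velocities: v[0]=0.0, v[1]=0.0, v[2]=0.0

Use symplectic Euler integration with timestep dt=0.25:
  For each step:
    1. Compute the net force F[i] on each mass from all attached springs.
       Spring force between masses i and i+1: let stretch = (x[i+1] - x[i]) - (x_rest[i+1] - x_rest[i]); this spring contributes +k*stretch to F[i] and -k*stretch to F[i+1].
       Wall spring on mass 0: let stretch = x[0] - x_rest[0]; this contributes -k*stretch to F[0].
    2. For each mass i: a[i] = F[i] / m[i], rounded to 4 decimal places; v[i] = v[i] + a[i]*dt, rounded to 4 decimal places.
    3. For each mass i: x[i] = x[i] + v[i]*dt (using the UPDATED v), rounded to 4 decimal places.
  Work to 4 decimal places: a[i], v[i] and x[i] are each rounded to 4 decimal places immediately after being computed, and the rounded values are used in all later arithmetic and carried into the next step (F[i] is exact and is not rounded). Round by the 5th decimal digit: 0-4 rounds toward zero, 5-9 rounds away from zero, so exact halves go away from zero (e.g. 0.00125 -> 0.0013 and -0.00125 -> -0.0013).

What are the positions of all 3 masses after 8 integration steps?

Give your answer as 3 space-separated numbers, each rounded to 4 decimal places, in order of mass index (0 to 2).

Answer: 0.9968 6.1604 9.2292

Derivation:
Step 0: x=[5.0000 5.0000 8.0000] v=[0.0000 0.0000 0.0000]
Step 1: x=[4.6875 5.1875 8.0000] v=[-1.2500 0.7500 0.0000]
Step 2: x=[4.1133 5.5195 8.0117] v=[-2.2969 1.3281 0.0469]
Step 3: x=[3.3699 5.9194 8.0552] v=[-2.9737 1.5996 0.1739]
Step 4: x=[2.5752 6.2935 8.1527] v=[-3.1788 1.4962 0.3900]
Step 5: x=[1.8520 6.5514 8.3215] v=[-2.8930 1.0314 0.6752]
Step 6: x=[1.3067 6.6262 8.5672] v=[-2.1812 0.2991 0.9827]
Step 7: x=[1.0122 6.4898 8.8791] v=[-1.1780 -0.5455 1.2475]
Step 8: x=[0.9968 6.1604 9.2292] v=[-0.0617 -1.3176 1.4002]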